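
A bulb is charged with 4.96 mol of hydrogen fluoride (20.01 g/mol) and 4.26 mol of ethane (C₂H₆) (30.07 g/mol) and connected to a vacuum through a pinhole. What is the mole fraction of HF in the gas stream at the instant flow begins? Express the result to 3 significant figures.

Each component's effusion rate ∝ (its partial pressure)·(1/√M) ∝ n_i/√M_i.
x_HF(eff) = (n_HF/√M_HF) / (n_HF/√M_HF + n_C₂H₆/√M_C₂H₆)
= (4.96/√20.01) / (4.96/√20.01 + 4.26/√30.07) = 1.109/(1.109 + 0.7769) = 0.588.

0.588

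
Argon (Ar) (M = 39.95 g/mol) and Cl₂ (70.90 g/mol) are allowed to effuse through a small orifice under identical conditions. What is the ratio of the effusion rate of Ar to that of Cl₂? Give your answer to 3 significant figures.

Using Graham's law: rate_Ar/rate_Cl₂ = √(M_Cl₂/M_Ar) = √(70.90/39.95) = √1.775 = 1.33.

1.33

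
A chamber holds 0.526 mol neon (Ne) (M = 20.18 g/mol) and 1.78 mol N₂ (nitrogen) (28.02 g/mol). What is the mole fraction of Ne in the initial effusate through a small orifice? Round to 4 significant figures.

0.2583

Rate_i ∝ x_i/√M_i (Graham's law weighted by mole fraction), so the effusate composition follows n_i/√M_i.
Mole fraction of Ne in the effusate = (n_Ne/√M_Ne) / (n_Ne/√M_Ne + n_N₂/√M_N₂)
= (0.526/√20.18) / (0.526/√20.18 + 1.78/√28.02) = 0.1171/(0.1171 + 0.3363) = 0.2583.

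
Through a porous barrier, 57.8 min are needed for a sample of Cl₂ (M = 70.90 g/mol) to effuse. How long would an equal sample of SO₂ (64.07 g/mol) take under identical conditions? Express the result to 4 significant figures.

Using Graham's law: t_SO₂/t_Cl₂ = √(M_SO₂/M_Cl₂) = √(64.07/70.90) = √0.9037 = 0.9506.
So the time for SO₂ is 57.8 × 0.9506 = 54.95 min.

54.95 min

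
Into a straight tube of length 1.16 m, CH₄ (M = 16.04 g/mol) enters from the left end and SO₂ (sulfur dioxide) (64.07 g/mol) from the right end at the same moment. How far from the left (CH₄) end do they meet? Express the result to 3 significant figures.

0.773 m

Graham's law gives d_CH₄/d_SO₂ = rate_CH₄/rate_SO₂ = √(M_SO₂/M_CH₄) = √(64.07/16.04) = 1.999.
With d_CH₄ + d_SO₂ = 1.16 m, d_SO₂ = 1.16/(1 + 1.999) = 0.3868 m.
d_CH₄ = 1.16 − 0.3868 = 0.773 m.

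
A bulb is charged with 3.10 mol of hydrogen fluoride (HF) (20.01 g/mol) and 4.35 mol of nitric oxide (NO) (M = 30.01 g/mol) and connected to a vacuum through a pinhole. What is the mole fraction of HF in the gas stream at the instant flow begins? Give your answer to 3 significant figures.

0.466

Effusion rate of each component ∝ n_i/√M_i (partial pressure × 1/√M).
So x_HF in the escaping gas = (n_HF/√M_HF) / Σ(n_i/√M_i)
= (3.10/√20.01) / (3.10/√20.01 + 4.35/√30.01) = 0.6930/(0.6930 + 0.7941) = 0.466.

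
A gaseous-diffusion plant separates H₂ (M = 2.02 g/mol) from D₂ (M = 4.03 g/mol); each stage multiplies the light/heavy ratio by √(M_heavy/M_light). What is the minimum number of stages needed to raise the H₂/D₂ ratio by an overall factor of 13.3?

Per stage α = (4.03/2.02)^(1/2) = 1.99505^0.5, giving ln α = 0.3453.
Need α^N ≥ 13.3 ⇒ N ≥ ln(13.3) / ln α = 2.588 / 0.3453 = 7.49.
Rounding up, N = 8 stages.

8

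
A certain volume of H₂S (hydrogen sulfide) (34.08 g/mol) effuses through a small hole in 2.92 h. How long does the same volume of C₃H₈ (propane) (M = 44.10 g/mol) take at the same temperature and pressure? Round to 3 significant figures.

3.32 h

Using Graham's law: t_C₃H₈/t_H₂S = √(M_C₃H₈/M_H₂S) = √(44.10/34.08) = √1.294 = 1.138.
So the time for C₃H₈ is 2.92 × 1.138 = 3.32 h.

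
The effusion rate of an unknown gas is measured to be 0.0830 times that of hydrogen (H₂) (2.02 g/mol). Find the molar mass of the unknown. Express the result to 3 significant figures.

Since effusion rate ∝ 1/√M, rate_X/rate_H₂ = √(M_H₂/M_X).
0.0830 = √(2.02/M_X)
M_X = 2.02 / 0.0830² = 2.02 / 0.006889 = 293 g/mol

293 g/mol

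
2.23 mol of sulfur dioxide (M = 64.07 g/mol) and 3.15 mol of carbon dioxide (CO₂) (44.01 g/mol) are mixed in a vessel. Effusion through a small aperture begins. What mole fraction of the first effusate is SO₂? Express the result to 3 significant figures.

0.370

Rate_i ∝ x_i/√M_i (Graham's law weighted by mole fraction), so the effusate composition follows n_i/√M_i.
x_SO₂(eff) = (n_SO₂/√M_SO₂) / (n_SO₂/√M_SO₂ + n_CO₂/√M_CO₂)
= (2.23/√64.07) / (2.23/√64.07 + 3.15/√44.01) = 0.2786/(0.2786 + 0.4748) = 0.370.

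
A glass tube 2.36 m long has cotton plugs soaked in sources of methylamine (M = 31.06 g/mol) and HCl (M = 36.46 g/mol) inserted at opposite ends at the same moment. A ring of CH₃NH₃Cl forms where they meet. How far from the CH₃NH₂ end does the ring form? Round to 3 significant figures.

1.23 m

Graham's law gives d_CH₃NH₂/d_HCl = rate_CH₃NH₂/rate_HCl = √(M_HCl/M_CH₃NH₂) = √(36.46/31.06) = 1.083.
With d_CH₃NH₂ + d_HCl = 2.36 m, d_HCl = 2.36/(1 + 1.083) = 1.133 m.
d_CH₃NH₂ = 2.36 − 1.133 = 1.23 m.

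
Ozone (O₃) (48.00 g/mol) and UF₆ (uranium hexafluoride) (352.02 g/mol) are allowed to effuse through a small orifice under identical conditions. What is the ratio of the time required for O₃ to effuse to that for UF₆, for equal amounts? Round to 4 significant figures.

Since effusion rate ∝ 1/√M, t_O₃/t_UF₆ = √(M_O₃/M_UF₆) = √(48.00/352.02) = √0.1364 = 0.3693.

0.3693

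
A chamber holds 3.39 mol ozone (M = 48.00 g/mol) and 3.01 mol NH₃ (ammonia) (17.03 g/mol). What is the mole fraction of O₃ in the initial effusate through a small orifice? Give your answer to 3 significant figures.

0.401

The effusion rate of species i is ∝ p_i/√M_i ∝ n_i/√M_i.
Mole fraction of O₃ in the effusate = (n_O₃/√M_O₃) / (n_O₃/√M_O₃ + n_NH₃/√M_NH₃)
= (3.39/√48.00) / (3.39/√48.00 + 3.01/√17.03) = 0.4893/(0.4893 + 0.7294) = 0.401.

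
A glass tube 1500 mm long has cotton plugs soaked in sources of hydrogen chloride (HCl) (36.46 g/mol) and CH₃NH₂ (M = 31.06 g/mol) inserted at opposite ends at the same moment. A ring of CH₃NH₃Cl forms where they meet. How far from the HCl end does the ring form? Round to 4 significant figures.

The fronts meet when d_HCl + d_CH₃NH₂ = L with d_HCl/d_CH₃NH₂ = √(M_CH₃NH₂/M_HCl) (Graham's law). Here √(M_CH₃NH₂/M_HCl) = √(31.06/36.46) = 0.9230.
With d_HCl + d_CH₃NH₂ = 1500 mm, d_CH₃NH₂ = 1500/(1 + 0.9230) = 780.0 mm.
d_HCl = 1500 − 780.0 = 720.0 mm.

720.0 mm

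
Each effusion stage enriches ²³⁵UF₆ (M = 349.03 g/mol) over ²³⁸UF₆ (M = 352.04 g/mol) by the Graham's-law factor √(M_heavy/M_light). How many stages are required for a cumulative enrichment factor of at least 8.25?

492

Single-stage factor α = √(352.04/349.03), so ln α = ½ ln(1.00862) = 0.004293.
Need α^N ≥ 8.25 ⇒ N ≥ ln(8.25) / ln α = 2.110 / 0.004293 = 491.49.
So at least 492 stages are needed.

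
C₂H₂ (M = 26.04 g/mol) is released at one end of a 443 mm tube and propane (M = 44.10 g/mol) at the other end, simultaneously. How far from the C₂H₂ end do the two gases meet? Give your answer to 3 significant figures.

Graham's law gives d_C₂H₂/d_C₃H₈ = rate_C₂H₂/rate_C₃H₈ = √(M_C₃H₈/M_C₂H₂) = √(44.10/26.04) = 1.301.
With d_C₂H₂ + d_C₃H₈ = 443 mm, d_C₃H₈ = 443/(1 + 1.301) = 192.5 mm.
d_C₂H₂ = 443 − 192.5 = 251 mm.

251 mm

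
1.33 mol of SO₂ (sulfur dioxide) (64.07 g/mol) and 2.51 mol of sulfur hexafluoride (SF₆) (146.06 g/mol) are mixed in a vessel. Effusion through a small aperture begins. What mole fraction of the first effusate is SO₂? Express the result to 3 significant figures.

0.444

The effusion rate of species i is ∝ p_i/√M_i ∝ n_i/√M_i.
So x_SO₂ in the escaping gas = (n_SO₂/√M_SO₂) / Σ(n_i/√M_i)
= (1.33/√64.07) / (1.33/√64.07 + 2.51/√146.06) = 0.1662/(0.1662 + 0.2077) = 0.444.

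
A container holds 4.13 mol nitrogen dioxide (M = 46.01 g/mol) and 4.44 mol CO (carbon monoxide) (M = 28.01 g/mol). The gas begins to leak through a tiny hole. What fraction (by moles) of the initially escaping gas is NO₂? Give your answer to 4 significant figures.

Effusion rate of each component ∝ n_i/√M_i (partial pressure × 1/√M).
x_NO₂(eff) = (n_NO₂/√M_NO₂) / (n_NO₂/√M_NO₂ + n_CO/√M_CO)
= (4.13/√46.01) / (4.13/√46.01 + 4.44/√28.01) = 0.6089/(0.6089 + 0.8389) = 0.4205.

0.4205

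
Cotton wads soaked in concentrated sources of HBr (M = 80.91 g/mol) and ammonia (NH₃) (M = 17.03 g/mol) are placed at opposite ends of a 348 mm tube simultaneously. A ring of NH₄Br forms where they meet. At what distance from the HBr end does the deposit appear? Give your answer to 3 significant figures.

109 mm

Graham's law gives d_HBr/d_NH₃ = rate_HBr/rate_NH₃ = √(M_NH₃/M_HBr) = √(17.03/80.91) = 0.4588.
With d_HBr + d_NH₃ = 348 mm, d_NH₃ = 348/(1 + 0.4588) = 238.6 mm.
d_HBr = 348 − 238.6 = 109 mm.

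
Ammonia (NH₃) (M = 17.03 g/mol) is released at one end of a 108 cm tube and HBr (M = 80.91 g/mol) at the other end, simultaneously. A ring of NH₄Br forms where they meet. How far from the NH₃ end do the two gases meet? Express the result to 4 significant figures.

74.03 cm

The fronts meet when d_NH₃ + d_HBr = L with d_NH₃/d_HBr = √(M_HBr/M_NH₃) (Graham's law). Here √(M_HBr/M_NH₃) = √(80.91/17.03) = 2.180.
With d_NH₃ + d_HBr = 108 cm, d_HBr = 108/(1 + 2.180) = 33.97 cm.
d_NH₃ = 108 − 33.97 = 74.03 cm.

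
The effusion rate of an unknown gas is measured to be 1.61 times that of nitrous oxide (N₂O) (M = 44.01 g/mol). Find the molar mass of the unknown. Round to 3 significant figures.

Using Graham's law: rate_X/rate_N₂O = √(M_N₂O/M_X).
1.61 = √(44.01/M_X)
M_X = 44.01 / 1.61² = 44.01 / 2.592 = 17.0 g/mol

17.0 g/mol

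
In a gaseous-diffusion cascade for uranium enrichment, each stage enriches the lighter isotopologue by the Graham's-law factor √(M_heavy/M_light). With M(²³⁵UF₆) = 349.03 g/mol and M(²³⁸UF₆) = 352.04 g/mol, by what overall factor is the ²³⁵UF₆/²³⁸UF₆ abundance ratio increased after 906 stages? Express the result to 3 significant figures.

The single-stage factor is √(M_heavy/M_light), so 906 stages give [√(352.04/349.03)]^906 = (352.04/349.03)^(906/2).
= 1.00862^453 = 48.9.

48.9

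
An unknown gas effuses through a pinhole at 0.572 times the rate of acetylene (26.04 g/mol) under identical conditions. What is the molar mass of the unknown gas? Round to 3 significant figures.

79.6 g/mol

Since effusion rate ∝ 1/√M, rate_X/rate_C₂H₂ = √(M_C₂H₂/M_X).
0.572 = √(26.04/M_X)
M_X = 26.04 / 0.572² = 26.04 / 0.3272 = 79.6 g/mol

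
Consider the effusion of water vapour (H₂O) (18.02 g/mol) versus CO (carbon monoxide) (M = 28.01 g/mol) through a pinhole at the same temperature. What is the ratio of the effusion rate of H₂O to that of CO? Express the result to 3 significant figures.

1.25

Graham's law gives rate_H₂O/rate_CO = √(M_CO/M_H₂O) = √(28.01/18.02) = √1.554 = 1.25.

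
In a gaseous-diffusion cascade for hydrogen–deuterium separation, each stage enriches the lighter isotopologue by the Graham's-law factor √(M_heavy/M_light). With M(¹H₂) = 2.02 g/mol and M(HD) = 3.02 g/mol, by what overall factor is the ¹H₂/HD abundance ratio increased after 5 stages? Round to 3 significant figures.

2.73

Each stage multiplies the ratio by α = √(3.02/2.02), so after 5 stages the overall factor is α^5 = (3.02/2.02)^(5/2).
= 1.49505^(5/2) = 2.73.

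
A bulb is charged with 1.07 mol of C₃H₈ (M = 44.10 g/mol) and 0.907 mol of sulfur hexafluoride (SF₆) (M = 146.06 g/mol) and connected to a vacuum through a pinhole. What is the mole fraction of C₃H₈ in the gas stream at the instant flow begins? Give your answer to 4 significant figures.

0.6822

Rate_i ∝ x_i/√M_i (Graham's law weighted by mole fraction), so the effusate composition follows n_i/√M_i.
x_C₃H₈(eff) = (n_C₃H₈/√M_C₃H₈) / (n_C₃H₈/√M_C₃H₈ + n_SF₆/√M_SF₆)
= (1.07/√44.10) / (1.07/√44.10 + 0.907/√146.06) = 0.1611/(0.1611 + 0.07505) = 0.6822.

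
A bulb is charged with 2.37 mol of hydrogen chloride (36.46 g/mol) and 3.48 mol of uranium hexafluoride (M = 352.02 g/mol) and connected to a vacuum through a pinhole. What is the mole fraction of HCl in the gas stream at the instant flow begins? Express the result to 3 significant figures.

Rate_i ∝ x_i/√M_i (Graham's law weighted by mole fraction), so the effusate composition follows n_i/√M_i.
x_HCl(eff) = (n_HCl/√M_HCl) / (n_HCl/√M_HCl + n_UF₆/√M_UF₆)
= (2.37/√36.46) / (2.37/√36.46 + 3.48/√352.02) = 0.3925/(0.3925 + 0.1855) = 0.679.

0.679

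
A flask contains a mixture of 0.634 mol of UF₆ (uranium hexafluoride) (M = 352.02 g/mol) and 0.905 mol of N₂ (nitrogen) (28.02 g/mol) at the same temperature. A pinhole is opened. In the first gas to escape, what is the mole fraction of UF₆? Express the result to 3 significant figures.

0.165

Rate_i ∝ x_i/√M_i (Graham's law weighted by mole fraction), so the effusate composition follows n_i/√M_i.
Mole fraction of UF₆ in the effusate = (n_UF₆/√M_UF₆) / (n_UF₆/√M_UF₆ + n_N₂/√M_N₂)
= (0.634/√352.02) / (0.634/√352.02 + 0.905/√28.02) = 0.03379/(0.03379 + 0.1710) = 0.165.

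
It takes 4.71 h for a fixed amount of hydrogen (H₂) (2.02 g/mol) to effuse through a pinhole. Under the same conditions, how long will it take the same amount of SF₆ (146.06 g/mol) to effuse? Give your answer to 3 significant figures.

Using Graham's law: t_SF₆/t_H₂ = √(M_SF₆/M_H₂) = √(146.06/2.02) = √72.31 = 8.503.
So the time for SF₆ is 4.71 × 8.503 = 40.1 h.

40.1 h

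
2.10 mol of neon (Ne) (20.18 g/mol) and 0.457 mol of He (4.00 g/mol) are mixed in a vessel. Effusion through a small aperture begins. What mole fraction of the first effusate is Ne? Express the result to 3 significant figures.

0.672

Each component's effusion rate ∝ (its partial pressure)·(1/√M) ∝ n_i/√M_i.
So x_Ne in the escaping gas = (n_Ne/√M_Ne) / Σ(n_i/√M_i)
= (2.10/√20.18) / (2.10/√20.18 + 0.457/√4.00) = 0.4675/(0.4675 + 0.2285) = 0.672.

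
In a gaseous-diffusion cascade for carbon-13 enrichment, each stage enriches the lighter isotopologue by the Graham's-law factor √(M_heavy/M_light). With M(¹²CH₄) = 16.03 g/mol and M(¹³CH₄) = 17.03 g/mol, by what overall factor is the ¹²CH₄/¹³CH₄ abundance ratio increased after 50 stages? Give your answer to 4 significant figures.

4.540

The single-stage factor is √(M_heavy/M_light), so 50 stages give [√(17.03/16.03)]^50 = (17.03/16.03)^(50/2).
= 1.06238^25 = 4.540.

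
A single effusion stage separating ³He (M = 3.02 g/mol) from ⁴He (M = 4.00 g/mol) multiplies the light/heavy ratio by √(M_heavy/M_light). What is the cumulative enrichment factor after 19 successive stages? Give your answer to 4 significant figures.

The single-stage factor is √(M_heavy/M_light), so 19 stages give [√(4.00/3.02)]^19 = (4.00/3.02)^(19/2).
= 1.32450^(19/2) = 14.44.

14.44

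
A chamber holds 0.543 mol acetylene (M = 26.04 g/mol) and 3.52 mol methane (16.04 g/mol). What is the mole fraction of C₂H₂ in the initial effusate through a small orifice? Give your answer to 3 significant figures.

Each component's effusion rate ∝ (its partial pressure)·(1/√M) ∝ n_i/√M_i.
So x_C₂H₂ in the escaping gas = (n_C₂H₂/√M_C₂H₂) / Σ(n_i/√M_i)
= (0.543/√26.04) / (0.543/√26.04 + 3.52/√16.04) = 0.1064/(0.1064 + 0.8789) = 0.108.

0.108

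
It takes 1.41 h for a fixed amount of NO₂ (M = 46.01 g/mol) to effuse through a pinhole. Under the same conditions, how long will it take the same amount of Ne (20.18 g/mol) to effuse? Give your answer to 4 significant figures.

Graham's law gives t_Ne/t_NO₂ = √(M_Ne/M_NO₂) = √(20.18/46.01) = √0.4386 = 0.6623.
So the time for Ne is 1.41 × 0.6623 = 0.9338 h.

0.9338 h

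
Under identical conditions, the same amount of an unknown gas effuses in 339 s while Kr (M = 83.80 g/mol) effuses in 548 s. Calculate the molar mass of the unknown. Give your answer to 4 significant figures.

32.07 g/mol

From Graham's law, t_X/t_Kr = √(M_X/M_Kr).
339/548 = 0.6186 = √(M_X/83.80)
M_X = 83.80 × 0.6186² = 83.80 × 0.3827 = 32.07 g/mol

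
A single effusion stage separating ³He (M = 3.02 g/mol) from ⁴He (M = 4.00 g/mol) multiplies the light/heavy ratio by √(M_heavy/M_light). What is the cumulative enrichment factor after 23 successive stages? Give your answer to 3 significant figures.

25.3

The single-stage factor is √(M_heavy/M_light), so 23 stages give [√(4.00/3.02)]^23 = (4.00/3.02)^(23/2).
= 1.32450^(23/2) = 25.3.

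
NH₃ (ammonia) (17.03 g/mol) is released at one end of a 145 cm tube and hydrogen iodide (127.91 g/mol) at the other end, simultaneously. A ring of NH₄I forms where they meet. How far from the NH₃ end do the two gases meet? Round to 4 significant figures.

Distances travelled in equal time are proportional to diffusion rates, so d_NH₃/d_HI = √(M_HI/M_NH₃) = √(127.91/17.03) = 2.741.
With d_NH₃ + d_HI = 145 cm, d_HI = 145/(1 + 2.741) = 38.76 cm.
d_NH₃ = 145 − 38.76 = 106.2 cm.

106.2 cm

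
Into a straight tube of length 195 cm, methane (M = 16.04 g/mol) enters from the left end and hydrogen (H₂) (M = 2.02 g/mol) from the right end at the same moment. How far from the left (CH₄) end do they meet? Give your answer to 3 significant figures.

Distances travelled in equal time are proportional to diffusion rates, so d_CH₄/d_H₂ = √(M_H₂/M_CH₄) = √(2.02/16.04) = 0.3549.
With d_CH₄ + d_H₂ = 195 cm, d_H₂ = 195/(1 + 0.3549) = 143.9 cm.
d_CH₄ = 195 − 143.9 = 51.1 cm.

51.1 cm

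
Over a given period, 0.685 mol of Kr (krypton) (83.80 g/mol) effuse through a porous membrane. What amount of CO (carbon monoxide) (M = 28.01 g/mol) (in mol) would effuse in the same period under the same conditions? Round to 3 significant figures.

1.18 mol

Using Graham's law: rate_CO/rate_Kr = √(M_Kr/M_CO) = √(83.80/28.01) = √2.992 = 1.730.
So the amount for CO is 0.685 × 1.730 = 1.18 mol.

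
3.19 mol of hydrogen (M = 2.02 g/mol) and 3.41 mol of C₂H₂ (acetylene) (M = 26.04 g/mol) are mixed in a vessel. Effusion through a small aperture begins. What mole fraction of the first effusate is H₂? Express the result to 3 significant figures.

Rate_i ∝ x_i/√M_i (Graham's law weighted by mole fraction), so the effusate composition follows n_i/√M_i.
Mole fraction of H₂ in the effusate = (n_H₂/√M_H₂) / (n_H₂/√M_H₂ + n_C₂H₂/√M_C₂H₂)
= (3.19/√2.02) / (3.19/√2.02 + 3.41/√26.04) = 2.244/(2.244 + 0.6682) = 0.771.

0.771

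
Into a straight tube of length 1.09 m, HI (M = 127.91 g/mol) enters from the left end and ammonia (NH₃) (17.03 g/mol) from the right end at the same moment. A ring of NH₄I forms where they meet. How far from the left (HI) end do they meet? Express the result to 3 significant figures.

Graham's law gives d_HI/d_NH₃ = rate_HI/rate_NH₃ = √(M_NH₃/M_HI) = √(17.03/127.91) = 0.3649.
With d_HI + d_NH₃ = 1.09 m, d_NH₃ = 1.09/(1 + 0.3649) = 0.7986 m.
d_HI = 1.09 − 0.7986 = 0.291 m.

0.291 m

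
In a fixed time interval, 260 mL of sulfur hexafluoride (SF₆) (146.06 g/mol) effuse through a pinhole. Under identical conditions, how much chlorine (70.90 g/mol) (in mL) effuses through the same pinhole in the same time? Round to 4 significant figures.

Using Graham's law: rate_Cl₂/rate_SF₆ = √(M_SF₆/M_Cl₂) = √(146.06/70.90) = √2.060 = 1.435.
So the volume for Cl₂ is 260 × 1.435 = 373.2 mL.

373.2 mL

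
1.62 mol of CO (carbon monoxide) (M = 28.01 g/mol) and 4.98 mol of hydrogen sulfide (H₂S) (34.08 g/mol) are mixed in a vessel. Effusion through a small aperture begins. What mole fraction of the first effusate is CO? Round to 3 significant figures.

0.264

Rate_i ∝ x_i/√M_i (Graham's law weighted by mole fraction), so the effusate composition follows n_i/√M_i.
Mole fraction of CO in the effusate = (n_CO/√M_CO) / (n_CO/√M_CO + n_H₂S/√M_H₂S)
= (1.62/√28.01) / (1.62/√28.01 + 4.98/√34.08) = 0.3061/(0.3061 + 0.8531) = 0.264.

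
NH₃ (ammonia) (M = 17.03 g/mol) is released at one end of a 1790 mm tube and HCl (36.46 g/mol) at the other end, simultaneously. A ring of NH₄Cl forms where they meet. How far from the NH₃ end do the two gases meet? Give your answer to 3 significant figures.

In equal time, each gas travels a distance ∝ its rate ∝ 1/√M, so d_NH₃/d_HCl = √(M_HCl/M_NH₃) = √(36.46/17.03) = 1.463.
With d_NH₃ + d_HCl = 1790 mm, d_HCl = 1790/(1 + 1.463) = 726.7 mm.
d_NH₃ = 1790 − 726.7 = 1060 mm.

1060 mm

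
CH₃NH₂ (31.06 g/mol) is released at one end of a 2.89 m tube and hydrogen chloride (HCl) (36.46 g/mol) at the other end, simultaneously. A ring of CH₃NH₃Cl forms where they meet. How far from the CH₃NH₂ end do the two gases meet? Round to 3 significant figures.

Distances travelled in equal time are proportional to diffusion rates, so d_CH₃NH₂/d_HCl = √(M_HCl/M_CH₃NH₂) = √(36.46/31.06) = 1.083.
With d_CH₃NH₂ + d_HCl = 2.89 m, d_HCl = 2.89/(1 + 1.083) = 1.387 m.
d_CH₃NH₂ = 2.89 − 1.387 = 1.50 m.

1.50 m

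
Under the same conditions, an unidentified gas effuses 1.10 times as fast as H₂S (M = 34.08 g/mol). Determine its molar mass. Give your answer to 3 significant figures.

Using Graham's law: rate_X/rate_H₂S = √(M_H₂S/M_X).
1.10 = √(34.08/M_X)
M_X = 34.08 / 1.10² = 34.08 / 1.210 = 28.2 g/mol

28.2 g/mol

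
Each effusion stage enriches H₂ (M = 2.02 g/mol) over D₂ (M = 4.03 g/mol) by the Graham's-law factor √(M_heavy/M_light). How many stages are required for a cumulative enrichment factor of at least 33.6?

Single-stage factor α = √(4.03/2.02), so ln α = ½ ln(1.99505) = 0.3453.
Need α^N ≥ 33.6 ⇒ N ≥ ln(33.6) / ln α = 3.515 / 0.3453 = 10.18.
Minimum whole number of stages: N = 11.

11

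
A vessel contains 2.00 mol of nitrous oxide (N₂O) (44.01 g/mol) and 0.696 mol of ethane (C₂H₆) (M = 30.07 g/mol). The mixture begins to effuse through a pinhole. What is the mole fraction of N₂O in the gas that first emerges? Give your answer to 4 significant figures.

Each component's effusion rate ∝ (its partial pressure)·(1/√M) ∝ n_i/√M_i.
Mole fraction of N₂O in the effusate = (n_N₂O/√M_N₂O) / (n_N₂O/√M_N₂O + n_C₂H₆/√M_C₂H₆)
= (2.00/√44.01) / (2.00/√44.01 + 0.696/√30.07) = 0.3015/(0.3015 + 0.1269) = 0.7037.

0.7037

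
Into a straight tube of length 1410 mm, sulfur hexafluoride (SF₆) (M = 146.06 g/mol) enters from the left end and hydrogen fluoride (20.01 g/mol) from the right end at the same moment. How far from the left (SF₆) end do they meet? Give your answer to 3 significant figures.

The fronts meet when d_SF₆ + d_HF = L with d_SF₆/d_HF = √(M_HF/M_SF₆) (Graham's law). Here √(M_HF/M_SF₆) = √(20.01/146.06) = 0.3701.
With d_SF₆ + d_HF = 1410 mm, d_HF = 1410/(1 + 0.3701) = 1029 mm.
d_SF₆ = 1410 − 1029 = 381 mm.

381 mm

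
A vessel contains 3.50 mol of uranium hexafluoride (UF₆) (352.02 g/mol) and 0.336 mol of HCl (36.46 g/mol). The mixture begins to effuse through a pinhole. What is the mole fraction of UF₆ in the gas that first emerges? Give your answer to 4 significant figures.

0.7702

Each component's effusion rate ∝ (its partial pressure)·(1/√M) ∝ n_i/√M_i.
So x_UF₆ in the escaping gas = (n_UF₆/√M_UF₆) / Σ(n_i/√M_i)
= (3.50/√352.02) / (3.50/√352.02 + 0.336/√36.46) = 0.1865/(0.1865 + 0.05565) = 0.7702.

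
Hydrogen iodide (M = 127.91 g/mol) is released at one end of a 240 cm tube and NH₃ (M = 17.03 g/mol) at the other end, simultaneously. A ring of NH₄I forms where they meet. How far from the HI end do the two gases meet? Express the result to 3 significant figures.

Distances travelled in equal time are proportional to diffusion rates, so d_HI/d_NH₃ = √(M_NH₃/M_HI) = √(17.03/127.91) = 0.3649.
With d_HI + d_NH₃ = 240 cm, d_NH₃ = 240/(1 + 0.3649) = 175.8 cm.
d_HI = 240 − 175.8 = 64.2 cm.

64.2 cm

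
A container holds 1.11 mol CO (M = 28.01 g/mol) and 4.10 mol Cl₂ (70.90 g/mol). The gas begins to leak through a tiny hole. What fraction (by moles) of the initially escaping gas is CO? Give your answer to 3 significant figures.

0.301

Effusion rate of each component ∝ n_i/√M_i (partial pressure × 1/√M).
So x_CO in the escaping gas = (n_CO/√M_CO) / Σ(n_i/√M_i)
= (1.11/√28.01) / (1.11/√28.01 + 4.10/√70.90) = 0.2097/(0.2097 + 0.4869) = 0.301.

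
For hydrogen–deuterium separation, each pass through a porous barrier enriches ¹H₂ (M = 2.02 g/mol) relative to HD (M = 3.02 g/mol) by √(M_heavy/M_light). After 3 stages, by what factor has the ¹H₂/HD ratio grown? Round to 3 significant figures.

1.83

Each stage multiplies the ratio by α = √(3.02/2.02), so after 3 stages the overall factor is α^3 = (3.02/2.02)^(3/2).
= 1.49505^(3/2) = 1.83.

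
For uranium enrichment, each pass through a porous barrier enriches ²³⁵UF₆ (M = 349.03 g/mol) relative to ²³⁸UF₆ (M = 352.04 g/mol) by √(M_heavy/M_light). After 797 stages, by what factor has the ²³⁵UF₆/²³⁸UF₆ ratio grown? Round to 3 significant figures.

Each stage multiplies the ratio by α = √(352.04/349.03), so after 797 stages the overall factor is α^797 = (352.04/349.03)^(797/2).
= 1.00862^(797/2) = 30.6.

30.6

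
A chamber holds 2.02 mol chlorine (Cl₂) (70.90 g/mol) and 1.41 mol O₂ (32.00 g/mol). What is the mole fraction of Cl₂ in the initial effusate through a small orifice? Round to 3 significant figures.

Rate_i ∝ x_i/√M_i (Graham's law weighted by mole fraction), so the effusate composition follows n_i/√M_i.
Mole fraction of Cl₂ in the effusate = (n_Cl₂/√M_Cl₂) / (n_Cl₂/√M_Cl₂ + n_O₂/√M_O₂)
= (2.02/√70.90) / (2.02/√70.90 + 1.41/√32.00) = 0.2399/(0.2399 + 0.2493) = 0.490.

0.490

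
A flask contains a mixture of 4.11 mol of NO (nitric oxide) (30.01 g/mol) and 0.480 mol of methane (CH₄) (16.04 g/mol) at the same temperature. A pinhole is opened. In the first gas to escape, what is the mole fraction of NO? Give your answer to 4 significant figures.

Effusion rate of each component ∝ n_i/√M_i (partial pressure × 1/√M).
x_NO(eff) = (n_NO/√M_NO) / (n_NO/√M_NO + n_CH₄/√M_CH₄)
= (4.11/√30.01) / (4.11/√30.01 + 0.480/√16.04) = 0.7503/(0.7503 + 0.1199) = 0.8623.

0.8623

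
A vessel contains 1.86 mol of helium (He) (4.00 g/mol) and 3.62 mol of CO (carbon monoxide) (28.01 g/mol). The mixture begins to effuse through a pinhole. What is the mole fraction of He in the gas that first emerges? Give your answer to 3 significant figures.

Effusion rate of each component ∝ n_i/√M_i (partial pressure × 1/√M).
x_He(eff) = (n_He/√M_He) / (n_He/√M_He + n_CO/√M_CO)
= (1.86/√4.00) / (1.86/√4.00 + 3.62/√28.01) = 0.9300/(0.9300 + 0.6840) = 0.576.

0.576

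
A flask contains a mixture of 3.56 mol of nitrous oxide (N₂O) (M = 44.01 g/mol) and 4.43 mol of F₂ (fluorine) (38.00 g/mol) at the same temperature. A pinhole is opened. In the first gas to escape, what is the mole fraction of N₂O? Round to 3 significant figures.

0.428

Effusion rate of each component ∝ n_i/√M_i (partial pressure × 1/√M).
Mole fraction of N₂O in the effusate = (n_N₂O/√M_N₂O) / (n_N₂O/√M_N₂O + n_F₂/√M_F₂)
= (3.56/√44.01) / (3.56/√44.01 + 4.43/√38.00) = 0.5366/(0.5366 + 0.7186) = 0.428.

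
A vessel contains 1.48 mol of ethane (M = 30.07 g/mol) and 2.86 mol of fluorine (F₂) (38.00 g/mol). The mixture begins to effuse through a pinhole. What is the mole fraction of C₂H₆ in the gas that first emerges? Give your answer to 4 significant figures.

0.3678

The effusion rate of species i is ∝ p_i/√M_i ∝ n_i/√M_i.
x_C₂H₆(eff) = (n_C₂H₆/√M_C₂H₆) / (n_C₂H₆/√M_C₂H₆ + n_F₂/√M_F₂)
= (1.48/√30.07) / (1.48/√30.07 + 2.86/√38.00) = 0.2699/(0.2699 + 0.4640) = 0.3678.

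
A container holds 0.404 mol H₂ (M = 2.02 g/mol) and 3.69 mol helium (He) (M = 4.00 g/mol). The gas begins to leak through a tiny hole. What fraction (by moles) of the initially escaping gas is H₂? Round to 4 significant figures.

The effusion rate of species i is ∝ p_i/√M_i ∝ n_i/√M_i.
x_H₂(eff) = (n_H₂/√M_H₂) / (n_H₂/√M_H₂ + n_He/√M_He)
= (0.404/√2.02) / (0.404/√2.02 + 3.69/√4.00) = 0.2843/(0.2843 + 1.845) = 0.1335.

0.1335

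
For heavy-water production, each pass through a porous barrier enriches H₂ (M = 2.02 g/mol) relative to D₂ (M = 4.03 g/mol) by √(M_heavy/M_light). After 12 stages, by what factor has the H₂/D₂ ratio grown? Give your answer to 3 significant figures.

Overall factor = α^12 with α = √(4.03/2.02), i.e. (4.03/2.02)^(12/2).
= 1.99505^6 = 63.1.

63.1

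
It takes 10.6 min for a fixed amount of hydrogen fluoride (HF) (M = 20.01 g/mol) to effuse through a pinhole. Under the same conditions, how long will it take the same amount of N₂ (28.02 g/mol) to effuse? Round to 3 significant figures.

12.5 min

From Graham's law, t_N₂/t_HF = √(M_N₂/M_HF) = √(28.02/20.01) = √1.400 = 1.183.
So the time for N₂ is 10.6 × 1.183 = 12.5 min.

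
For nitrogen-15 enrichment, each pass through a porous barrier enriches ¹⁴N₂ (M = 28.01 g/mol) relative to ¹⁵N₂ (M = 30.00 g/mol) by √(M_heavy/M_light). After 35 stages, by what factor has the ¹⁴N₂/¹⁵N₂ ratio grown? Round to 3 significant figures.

After 35 stages the ratio has grown by (√(30.00/28.01))^35 = (30.00/28.01)^(35/2).
= 1.07105^(35/2) = 3.32.

3.32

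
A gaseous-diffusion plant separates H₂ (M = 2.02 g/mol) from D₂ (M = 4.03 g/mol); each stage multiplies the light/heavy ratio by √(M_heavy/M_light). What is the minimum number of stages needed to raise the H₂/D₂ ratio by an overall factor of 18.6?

Per stage α = (4.03/2.02)^(1/2) = 1.99505^0.5, giving ln α = 0.3453.
Need α^N ≥ 18.6 ⇒ N ≥ ln(18.6) / ln α = 2.923 / 0.3453 = 8.46.
Rounding up, N = 9 stages.

9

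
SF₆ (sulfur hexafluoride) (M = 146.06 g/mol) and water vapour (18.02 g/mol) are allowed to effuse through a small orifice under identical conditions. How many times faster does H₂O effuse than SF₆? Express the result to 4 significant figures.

2.847

By Graham's law, rate_H₂O/rate_SF₆ = √(M_SF₆/M_H₂O) = √(146.06/18.02) = √8.105 = 2.847.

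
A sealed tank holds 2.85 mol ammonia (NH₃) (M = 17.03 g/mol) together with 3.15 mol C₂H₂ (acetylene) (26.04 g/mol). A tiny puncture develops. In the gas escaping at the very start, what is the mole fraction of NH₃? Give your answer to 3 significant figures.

0.528

Effusion rate of each component ∝ n_i/√M_i (partial pressure × 1/√M).
So x_NH₃ in the escaping gas = (n_NH₃/√M_NH₃) / Σ(n_i/√M_i)
= (2.85/√17.03) / (2.85/√17.03 + 3.15/√26.04) = 0.6906/(0.6906 + 0.6173) = 0.528.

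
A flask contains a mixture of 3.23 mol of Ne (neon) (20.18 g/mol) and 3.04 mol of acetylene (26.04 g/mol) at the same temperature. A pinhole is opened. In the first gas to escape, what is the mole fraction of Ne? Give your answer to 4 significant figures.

0.5469

The effusion rate of species i is ∝ p_i/√M_i ∝ n_i/√M_i.
x_Ne(eff) = (n_Ne/√M_Ne) / (n_Ne/√M_Ne + n_C₂H₂/√M_C₂H₂)
= (3.23/√20.18) / (3.23/√20.18 + 3.04/√26.04) = 0.7190/(0.7190 + 0.5957) = 0.5469.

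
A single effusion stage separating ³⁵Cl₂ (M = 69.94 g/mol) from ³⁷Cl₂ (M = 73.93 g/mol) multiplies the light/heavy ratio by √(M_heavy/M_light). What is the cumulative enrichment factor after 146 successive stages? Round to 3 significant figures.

The single-stage factor is √(M_heavy/M_light), so 146 stages give [√(73.93/69.94)]^146 = (73.93/69.94)^(146/2).
= 1.05705^73 = 57.4.

57.4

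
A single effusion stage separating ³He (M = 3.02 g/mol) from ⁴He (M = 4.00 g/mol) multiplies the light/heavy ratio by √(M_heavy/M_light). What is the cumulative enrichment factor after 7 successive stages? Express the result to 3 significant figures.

2.67

After 7 stages the ratio has grown by (√(4.00/3.02))^7 = (4.00/3.02)^(7/2).
= 1.32450^(7/2) = 2.67.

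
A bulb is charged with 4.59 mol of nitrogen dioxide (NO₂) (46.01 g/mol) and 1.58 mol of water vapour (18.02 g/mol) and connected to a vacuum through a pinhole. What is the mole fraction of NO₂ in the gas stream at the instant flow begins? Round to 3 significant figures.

0.645

Effusion rate of each component ∝ n_i/√M_i (partial pressure × 1/√M).
So x_NO₂ in the escaping gas = (n_NO₂/√M_NO₂) / Σ(n_i/√M_i)
= (4.59/√46.01) / (4.59/√46.01 + 1.58/√18.02) = 0.6767/(0.6767 + 0.3722) = 0.645.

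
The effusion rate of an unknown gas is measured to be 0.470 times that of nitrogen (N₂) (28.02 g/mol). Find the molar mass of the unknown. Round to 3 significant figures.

Graham's law gives rate_X/rate_N₂ = √(M_N₂/M_X).
0.470 = √(28.02/M_X)
M_X = 28.02 / 0.470² = 28.02 / 0.2209 = 127 g/mol

127 g/mol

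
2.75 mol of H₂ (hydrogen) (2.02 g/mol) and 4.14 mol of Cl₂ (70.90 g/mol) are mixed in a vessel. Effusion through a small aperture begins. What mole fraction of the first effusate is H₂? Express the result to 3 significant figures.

0.797

Each component's effusion rate ∝ (its partial pressure)·(1/√M) ∝ n_i/√M_i.
So x_H₂ in the escaping gas = (n_H₂/√M_H₂) / Σ(n_i/√M_i)
= (2.75/√2.02) / (2.75/√2.02 + 4.14/√70.90) = 1.935/(1.935 + 0.4917) = 0.797.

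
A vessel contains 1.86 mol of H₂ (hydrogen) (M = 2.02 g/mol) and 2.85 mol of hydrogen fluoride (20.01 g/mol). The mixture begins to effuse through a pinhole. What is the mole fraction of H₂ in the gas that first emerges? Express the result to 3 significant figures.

0.673

Each component's effusion rate ∝ (its partial pressure)·(1/√M) ∝ n_i/√M_i.
Mole fraction of H₂ in the effusate = (n_H₂/√M_H₂) / (n_H₂/√M_H₂ + n_HF/√M_HF)
= (1.86/√2.02) / (1.86/√2.02 + 2.85/√20.01) = 1.309/(1.309 + 0.6371) = 0.673.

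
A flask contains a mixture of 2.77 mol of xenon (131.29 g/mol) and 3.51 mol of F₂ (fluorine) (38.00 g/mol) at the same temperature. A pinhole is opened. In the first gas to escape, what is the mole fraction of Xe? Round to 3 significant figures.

Effusion rate of each component ∝ n_i/√M_i (partial pressure × 1/√M).
x_Xe(eff) = (n_Xe/√M_Xe) / (n_Xe/√M_Xe + n_F₂/√M_F₂)
= (2.77/√131.29) / (2.77/√131.29 + 3.51/√38.00) = 0.2417/(0.2417 + 0.5694) = 0.298.

0.298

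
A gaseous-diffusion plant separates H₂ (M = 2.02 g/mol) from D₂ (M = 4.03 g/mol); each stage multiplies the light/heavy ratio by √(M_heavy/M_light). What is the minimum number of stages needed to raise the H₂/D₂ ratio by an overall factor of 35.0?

With α = √(4.03/2.02) per stage, ln α = ½ ln(1.99505) = 0.3453.
Need α^N ≥ 35.0 ⇒ N ≥ ln(35.0) / ln α = 3.555 / 0.3453 = 10.30.
So at least 11 stages are needed.

11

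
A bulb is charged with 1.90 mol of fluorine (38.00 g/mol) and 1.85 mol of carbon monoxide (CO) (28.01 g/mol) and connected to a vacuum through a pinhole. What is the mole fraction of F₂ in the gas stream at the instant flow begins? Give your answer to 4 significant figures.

Effusion rate of each component ∝ n_i/√M_i (partial pressure × 1/√M).
So x_F₂ in the escaping gas = (n_F₂/√M_F₂) / Σ(n_i/√M_i)
= (1.90/√38.00) / (1.90/√38.00 + 1.85/√28.01) = 0.3082/(0.3082 + 0.3496) = 0.4686.

0.4686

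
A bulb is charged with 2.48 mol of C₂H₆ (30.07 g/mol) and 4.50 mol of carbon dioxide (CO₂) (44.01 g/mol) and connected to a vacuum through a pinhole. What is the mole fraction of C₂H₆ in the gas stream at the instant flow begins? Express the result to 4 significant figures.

The effusion rate of species i is ∝ p_i/√M_i ∝ n_i/√M_i.
x_C₂H₆(eff) = (n_C₂H₆/√M_C₂H₆) / (n_C₂H₆/√M_C₂H₆ + n_CO₂/√M_CO₂)
= (2.48/√30.07) / (2.48/√30.07 + 4.50/√44.01) = 0.4523/(0.4523 + 0.6783) = 0.4000.

0.4000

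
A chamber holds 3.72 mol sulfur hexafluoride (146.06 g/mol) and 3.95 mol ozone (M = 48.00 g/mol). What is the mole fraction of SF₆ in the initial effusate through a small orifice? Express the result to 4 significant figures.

0.3506

Rate_i ∝ x_i/√M_i (Graham's law weighted by mole fraction), so the effusate composition follows n_i/√M_i.
So x_SF₆ in the escaping gas = (n_SF₆/√M_SF₆) / Σ(n_i/√M_i)
= (3.72/√146.06) / (3.72/√146.06 + 3.95/√48.00) = 0.3078/(0.3078 + 0.5701) = 0.3506.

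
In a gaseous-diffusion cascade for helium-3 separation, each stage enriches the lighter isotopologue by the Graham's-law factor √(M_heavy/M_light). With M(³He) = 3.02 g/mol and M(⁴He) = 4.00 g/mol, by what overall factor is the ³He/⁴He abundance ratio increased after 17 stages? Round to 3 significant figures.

The single-stage factor is √(M_heavy/M_light), so 17 stages give [√(4.00/3.02)]^17 = (4.00/3.02)^(17/2).
= 1.32450^(17/2) = 10.9.

10.9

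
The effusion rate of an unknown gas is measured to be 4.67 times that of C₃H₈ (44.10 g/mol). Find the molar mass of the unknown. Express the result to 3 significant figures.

2.02 g/mol

By Graham's law, rate_X/rate_C₃H₈ = √(M_C₃H₈/M_X).
4.67 = √(44.10/M_X)
M_X = 44.10 / 4.67² = 44.10 / 21.81 = 2.02 g/mol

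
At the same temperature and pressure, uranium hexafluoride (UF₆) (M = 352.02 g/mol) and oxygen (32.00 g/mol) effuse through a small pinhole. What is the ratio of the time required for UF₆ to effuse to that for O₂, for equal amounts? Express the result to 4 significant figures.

3.317

Since effusion rate ∝ 1/√M, t_UF₆/t_O₂ = √(M_UF₆/M_O₂) = √(352.02/32.00) = √11.00 = 3.317.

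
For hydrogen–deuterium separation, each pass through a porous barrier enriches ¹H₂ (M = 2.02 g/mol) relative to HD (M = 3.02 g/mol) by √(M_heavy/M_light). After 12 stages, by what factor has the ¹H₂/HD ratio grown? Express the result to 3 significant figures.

Each stage multiplies the ratio by α = √(3.02/2.02), so after 12 stages the overall factor is α^12 = (3.02/2.02)^(12/2).
= 1.49505^6 = 11.2.

11.2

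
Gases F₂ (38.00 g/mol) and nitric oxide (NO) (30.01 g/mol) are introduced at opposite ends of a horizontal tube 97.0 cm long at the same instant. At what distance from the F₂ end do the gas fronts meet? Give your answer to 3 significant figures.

45.6 cm

Distances travelled in equal time are proportional to diffusion rates, so d_F₂/d_NO = √(M_NO/M_F₂) = √(30.01/38.00) = 0.8887.
With d_F₂ + d_NO = 97.0 cm, d_NO = 97.0/(1 + 0.8887) = 51.36 cm.
d_F₂ = 97.0 − 51.36 = 45.6 cm.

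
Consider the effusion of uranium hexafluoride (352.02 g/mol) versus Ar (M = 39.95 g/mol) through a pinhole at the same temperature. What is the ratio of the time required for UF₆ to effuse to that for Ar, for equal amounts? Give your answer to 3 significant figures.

2.97

Using Graham's law: t_UF₆/t_Ar = √(M_UF₆/M_Ar) = √(352.02/39.95) = √8.812 = 2.97.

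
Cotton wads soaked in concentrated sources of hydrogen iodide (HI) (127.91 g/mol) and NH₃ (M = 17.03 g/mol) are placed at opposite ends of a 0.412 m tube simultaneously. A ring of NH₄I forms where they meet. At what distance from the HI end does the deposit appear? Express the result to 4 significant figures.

0.1101 m

Graham's law gives d_HI/d_NH₃ = rate_HI/rate_NH₃ = √(M_NH₃/M_HI) = √(17.03/127.91) = 0.3649.
With d_HI + d_NH₃ = 0.412 m, d_NH₃ = 0.412/(1 + 0.3649) = 0.3019 m.
d_HI = 0.412 − 0.3019 = 0.1101 m.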